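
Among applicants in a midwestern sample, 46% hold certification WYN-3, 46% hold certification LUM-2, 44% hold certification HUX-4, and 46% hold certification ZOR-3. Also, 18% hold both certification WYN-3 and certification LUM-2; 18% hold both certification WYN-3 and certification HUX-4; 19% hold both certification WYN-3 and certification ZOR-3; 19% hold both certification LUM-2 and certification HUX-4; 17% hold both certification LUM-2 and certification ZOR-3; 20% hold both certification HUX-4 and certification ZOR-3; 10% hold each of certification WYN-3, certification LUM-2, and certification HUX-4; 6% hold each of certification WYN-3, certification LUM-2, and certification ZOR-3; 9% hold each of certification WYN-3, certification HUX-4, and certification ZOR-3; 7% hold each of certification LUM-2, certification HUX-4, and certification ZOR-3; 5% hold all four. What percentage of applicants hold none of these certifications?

Using inclusion–exclusion:
P(at least one) = 46 + 46 + 44 + 46 − 18 − 18 − 19 − 19 − 17 − 20 + 10 + 6 + 9 + 7 − 5 = 98%
P(none) = 100% − 98% = 2%

2%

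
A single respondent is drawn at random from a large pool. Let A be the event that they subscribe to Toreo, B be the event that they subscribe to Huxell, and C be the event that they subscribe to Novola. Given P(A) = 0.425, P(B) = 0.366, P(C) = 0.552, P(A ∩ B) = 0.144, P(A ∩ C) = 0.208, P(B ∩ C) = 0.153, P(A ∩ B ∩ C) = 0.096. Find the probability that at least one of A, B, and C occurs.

0.934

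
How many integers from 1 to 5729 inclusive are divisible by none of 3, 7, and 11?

Using inclusion–exclusion:
1909 + 818 + 520 − 272 − 173 − 74 + 24 = 2752
5729 − 2752 = 2977

2977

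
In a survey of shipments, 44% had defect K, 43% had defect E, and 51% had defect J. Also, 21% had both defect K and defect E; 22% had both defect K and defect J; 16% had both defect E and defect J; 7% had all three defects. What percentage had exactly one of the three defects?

Using the inclusion–exclusion count for exactly one event:
P(exactly one) = 44 + 43 + 51 − 2·21 − 2·22 − 2·16 + 3·7 = 41%

41%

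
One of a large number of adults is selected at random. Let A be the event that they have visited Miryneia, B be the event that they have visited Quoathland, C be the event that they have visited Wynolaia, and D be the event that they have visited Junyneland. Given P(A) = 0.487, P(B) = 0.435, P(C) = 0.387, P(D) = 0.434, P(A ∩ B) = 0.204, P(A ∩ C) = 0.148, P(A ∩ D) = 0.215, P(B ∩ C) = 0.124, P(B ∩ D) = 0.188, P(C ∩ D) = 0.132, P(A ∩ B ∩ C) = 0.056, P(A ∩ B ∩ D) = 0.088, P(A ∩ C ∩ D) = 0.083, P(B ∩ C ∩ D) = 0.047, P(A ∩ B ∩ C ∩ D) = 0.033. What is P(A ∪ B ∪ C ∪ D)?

0.973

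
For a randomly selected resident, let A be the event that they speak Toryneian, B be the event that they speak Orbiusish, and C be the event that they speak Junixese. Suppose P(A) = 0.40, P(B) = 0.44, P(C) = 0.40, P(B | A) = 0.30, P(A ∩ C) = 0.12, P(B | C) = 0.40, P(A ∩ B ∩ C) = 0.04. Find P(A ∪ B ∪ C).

0.88

P(A ∩ B) = P(A)·P(B|A) = 0.40 × 0.30 = 0.12
P(B ∩ C) = P(C)·P(B|C) = 0.40 × 0.40 = 0.16
P(A ∪ B ∪ C) = 0.40 + 0.44 + 0.40 − 0.12 − 0.12 − 0.16 + 0.04 = 0.88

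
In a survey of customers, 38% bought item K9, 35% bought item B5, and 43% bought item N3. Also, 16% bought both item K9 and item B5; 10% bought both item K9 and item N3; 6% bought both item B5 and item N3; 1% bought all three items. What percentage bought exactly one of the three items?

55%

By inclusion–exclusion (exactly-one form):
P(exactly one) = 38 + 35 + 43 − 2·16 − 2·10 − 2·6 + 3·1 = 55%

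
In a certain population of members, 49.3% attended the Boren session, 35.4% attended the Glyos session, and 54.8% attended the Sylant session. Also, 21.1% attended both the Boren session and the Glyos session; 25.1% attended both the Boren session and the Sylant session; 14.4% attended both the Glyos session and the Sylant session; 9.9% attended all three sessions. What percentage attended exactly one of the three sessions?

48.0%

By inclusion–exclusion (exactly-one form):
P(exactly one) = 49.3 + 35.4 + 54.8 − 2·21.1 − 2·25.1 − 2·14.4 + 3·9.9 = 48.0%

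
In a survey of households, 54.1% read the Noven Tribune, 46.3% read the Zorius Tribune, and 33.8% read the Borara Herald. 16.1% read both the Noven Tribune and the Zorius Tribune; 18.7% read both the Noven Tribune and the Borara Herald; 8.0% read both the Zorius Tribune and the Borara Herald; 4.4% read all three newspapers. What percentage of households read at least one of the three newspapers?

95.8%

Apply inclusion-exclusion:
P(at least one) = 54.1 + 46.3 + 33.8 − 16.1 − 18.7 − 8.0 + 4.4 = 95.8%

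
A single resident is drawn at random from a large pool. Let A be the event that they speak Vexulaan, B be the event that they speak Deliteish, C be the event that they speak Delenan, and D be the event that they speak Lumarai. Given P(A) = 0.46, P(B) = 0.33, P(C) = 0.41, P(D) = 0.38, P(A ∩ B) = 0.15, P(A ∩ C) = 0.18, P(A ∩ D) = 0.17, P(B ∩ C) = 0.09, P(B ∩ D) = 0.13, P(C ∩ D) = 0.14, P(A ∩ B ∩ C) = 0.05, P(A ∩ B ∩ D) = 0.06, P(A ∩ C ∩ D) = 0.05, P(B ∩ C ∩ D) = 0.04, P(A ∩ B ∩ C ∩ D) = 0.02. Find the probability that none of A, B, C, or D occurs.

By inclusion-exclusion,
P(A ∪ B ∪ C ∪ D) = 0.46 + 0.33 + 0.41 + 0.38 − 0.15 − 0.18 − 0.17 − 0.09 − 0.13 − 0.14 + 0.05 + 0.06 + 0.05 + 0.04 − 0.02 = 0.90
P(none) = 1 − 0.90 = 0.10

0.10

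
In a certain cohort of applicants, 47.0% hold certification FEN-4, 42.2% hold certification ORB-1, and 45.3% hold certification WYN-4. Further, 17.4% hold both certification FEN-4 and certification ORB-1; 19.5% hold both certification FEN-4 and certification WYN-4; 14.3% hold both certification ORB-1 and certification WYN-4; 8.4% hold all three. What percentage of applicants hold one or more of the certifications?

91.7%

Using inclusion–exclusion:
P(union) = 47.0 + 42.2 + 45.3 − 17.4 − 19.5 − 14.3 + 8.4 = 91.7%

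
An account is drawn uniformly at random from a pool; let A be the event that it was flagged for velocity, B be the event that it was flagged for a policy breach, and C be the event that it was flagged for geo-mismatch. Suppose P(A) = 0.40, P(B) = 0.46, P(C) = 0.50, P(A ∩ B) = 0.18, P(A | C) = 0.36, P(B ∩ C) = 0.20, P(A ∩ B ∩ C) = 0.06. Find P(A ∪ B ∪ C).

0.86

P(A ∩ C) = P(C)·P(A|C) = 0.50 × 0.36 = 0.18
P(A ∪ B ∪ C) = 0.40 + 0.46 + 0.50 − 0.18 − 0.18 − 0.20 + 0.06 = 0.86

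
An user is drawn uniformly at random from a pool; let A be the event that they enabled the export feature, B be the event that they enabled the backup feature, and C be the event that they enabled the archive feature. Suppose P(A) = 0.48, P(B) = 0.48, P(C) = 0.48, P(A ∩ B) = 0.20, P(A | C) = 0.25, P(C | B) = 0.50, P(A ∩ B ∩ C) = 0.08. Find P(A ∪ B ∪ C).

P(A ∩ C) = P(C)·P(A|C) = 0.48 × 0.25 = 0.12
P(B ∩ C) = P(B)·P(C|B) = 0.48 × 0.50 = 0.24
Apply inclusion-exclusion:
P(A ∪ B ∪ C) = 0.48 + 0.48 + 0.48 − 0.20 − 0.12 − 0.24 + 0.08 = 0.96

0.96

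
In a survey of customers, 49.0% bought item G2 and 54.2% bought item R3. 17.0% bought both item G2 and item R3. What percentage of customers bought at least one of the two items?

Using inclusion–exclusion:
P(≥1) = 49.0 + 54.2 − 17.0 = 86.2%

86.2%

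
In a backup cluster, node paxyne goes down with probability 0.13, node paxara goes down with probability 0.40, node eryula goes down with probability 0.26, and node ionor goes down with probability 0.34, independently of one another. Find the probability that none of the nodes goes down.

Since the events are independent, P(none) is the product of the individual non-occurrence probabilities.
P(none) = (1 − 0.13) × (1 − 0.40) × (1 − 0.26) × (1 − 0.34) = 0.87 × 0.60 × 0.74 × 0.66 = 0.2549448

0.2549448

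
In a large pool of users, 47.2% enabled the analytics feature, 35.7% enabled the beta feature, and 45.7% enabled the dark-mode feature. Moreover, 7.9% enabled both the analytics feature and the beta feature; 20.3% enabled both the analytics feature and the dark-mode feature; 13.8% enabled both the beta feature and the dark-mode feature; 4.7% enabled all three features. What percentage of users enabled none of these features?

P(at least one) = 47.2 + 35.7 + 45.7 − 7.9 − 20.3 − 13.8 + 4.7 = 91.3%
P(none) = 100% − 91.3% = 8.7%

8.7%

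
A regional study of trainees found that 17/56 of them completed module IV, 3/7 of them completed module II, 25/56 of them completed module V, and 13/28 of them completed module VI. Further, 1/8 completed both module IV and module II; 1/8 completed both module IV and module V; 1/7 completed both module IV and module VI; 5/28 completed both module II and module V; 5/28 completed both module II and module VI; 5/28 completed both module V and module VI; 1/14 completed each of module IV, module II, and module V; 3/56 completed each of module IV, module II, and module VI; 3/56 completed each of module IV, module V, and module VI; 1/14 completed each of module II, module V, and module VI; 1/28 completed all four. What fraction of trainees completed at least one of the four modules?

Inclusion–exclusion gives
P(≥1) = 17/56 + 3/7 + 25/56 + 13/28 − 1/8 − 1/8 − 1/7 − 5/28 − 5/28 − 5/28 + 1/14 + 3/56 + 3/56 + 1/14 − 1/28 = 13/14

13/14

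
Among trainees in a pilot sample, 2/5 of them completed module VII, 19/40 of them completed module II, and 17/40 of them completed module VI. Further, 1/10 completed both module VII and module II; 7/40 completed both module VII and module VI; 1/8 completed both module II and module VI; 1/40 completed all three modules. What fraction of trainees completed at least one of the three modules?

37/40

Apply inclusion-exclusion:
P(at least one) = 2/5 + 19/40 + 17/40 − 1/10 − 7/40 − 1/8 + 1/40 = 37/40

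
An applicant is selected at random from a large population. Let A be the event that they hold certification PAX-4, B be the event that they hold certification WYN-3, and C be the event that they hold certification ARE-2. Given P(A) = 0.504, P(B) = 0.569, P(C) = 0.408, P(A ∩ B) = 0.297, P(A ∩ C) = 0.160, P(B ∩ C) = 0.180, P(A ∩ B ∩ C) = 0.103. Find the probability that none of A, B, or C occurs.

0.053

Using inclusion–exclusion:
P(A ∪ B ∪ C) = 0.504 + 0.569 + 0.408 − 0.297 − 0.160 − 0.180 + 0.103 = 0.947
P(none) = 1 − 0.947 = 0.053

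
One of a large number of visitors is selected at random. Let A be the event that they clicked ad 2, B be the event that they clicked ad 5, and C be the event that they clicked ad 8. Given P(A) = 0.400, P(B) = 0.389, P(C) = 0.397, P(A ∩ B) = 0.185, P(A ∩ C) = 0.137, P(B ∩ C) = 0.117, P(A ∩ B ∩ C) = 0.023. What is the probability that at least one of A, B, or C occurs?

Using inclusion–exclusion:
P(A ∪ B ∪ C) = 0.400 + 0.389 + 0.397 − 0.185 − 0.137 − 0.117 + 0.023 = 0.770

0.770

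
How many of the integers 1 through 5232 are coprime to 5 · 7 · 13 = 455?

By inclusion–exclusion:
floor(5232/5) + floor(5232/7) + floor(5232/13) − floor(5232/35) − floor(5232/65) − floor(5232/91) + floor(5232/455) = 1046 + 747 + 402 − 149 − 80 − 57 + 11 = 1920
5232 − 1920 = 3312

3312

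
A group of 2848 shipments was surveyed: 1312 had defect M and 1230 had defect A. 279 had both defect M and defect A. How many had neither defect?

585

|at least one| = 1312 + 1230 − 279 = 2263
None: 2848 − 2263 = 585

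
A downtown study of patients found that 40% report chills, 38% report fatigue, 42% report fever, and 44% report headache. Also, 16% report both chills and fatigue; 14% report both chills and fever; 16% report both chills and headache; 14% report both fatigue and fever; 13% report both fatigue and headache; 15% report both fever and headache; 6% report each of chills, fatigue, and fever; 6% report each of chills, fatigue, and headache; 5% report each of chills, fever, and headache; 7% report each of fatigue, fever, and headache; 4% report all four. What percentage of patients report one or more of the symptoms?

Apply inclusion-exclusion:
P(≥1) = 40 + 38 + 42 + 44 − 16 − 14 − 16 − 14 − 13 − 15 + 6 + 6 + 5 + 7 − 4 = 96%

96%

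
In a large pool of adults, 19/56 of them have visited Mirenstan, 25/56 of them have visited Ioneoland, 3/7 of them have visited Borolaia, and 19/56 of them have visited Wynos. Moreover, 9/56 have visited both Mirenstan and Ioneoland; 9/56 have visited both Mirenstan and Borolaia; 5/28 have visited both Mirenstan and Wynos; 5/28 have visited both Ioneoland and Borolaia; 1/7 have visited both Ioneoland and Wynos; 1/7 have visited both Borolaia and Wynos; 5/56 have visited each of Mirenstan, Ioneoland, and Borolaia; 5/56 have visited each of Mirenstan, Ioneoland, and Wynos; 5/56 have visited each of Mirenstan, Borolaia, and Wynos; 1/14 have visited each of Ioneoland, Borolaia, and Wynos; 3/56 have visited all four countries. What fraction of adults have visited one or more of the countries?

Using inclusion–exclusion:
P(at least one) = 19/56 + 25/56 + 3/7 + 19/56 − 9/56 − 9/56 − 5/28 − 5/28 − 1/7 − 1/7 + 5/56 + 5/56 + 5/56 + 1/14 − 3/56 = 7/8

7/8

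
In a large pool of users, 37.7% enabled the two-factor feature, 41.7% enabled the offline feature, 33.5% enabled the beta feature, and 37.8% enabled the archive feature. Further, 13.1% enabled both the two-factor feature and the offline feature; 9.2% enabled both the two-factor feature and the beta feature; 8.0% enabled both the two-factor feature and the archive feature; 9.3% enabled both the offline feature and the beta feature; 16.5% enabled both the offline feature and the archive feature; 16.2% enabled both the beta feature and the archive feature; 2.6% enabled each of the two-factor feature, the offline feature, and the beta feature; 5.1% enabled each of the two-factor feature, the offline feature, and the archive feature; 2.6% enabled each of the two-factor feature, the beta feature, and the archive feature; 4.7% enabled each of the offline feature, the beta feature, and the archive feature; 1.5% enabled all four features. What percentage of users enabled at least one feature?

P(at least one) = 37.7 + 41.7 + 33.5 + 37.8 − 13.1 − 9.2 − 8.0 − 9.3 − 16.5 − 16.2 + 2.6 + 5.1 + 2.6 + 4.7 − 1.5 = 91.9%

91.9%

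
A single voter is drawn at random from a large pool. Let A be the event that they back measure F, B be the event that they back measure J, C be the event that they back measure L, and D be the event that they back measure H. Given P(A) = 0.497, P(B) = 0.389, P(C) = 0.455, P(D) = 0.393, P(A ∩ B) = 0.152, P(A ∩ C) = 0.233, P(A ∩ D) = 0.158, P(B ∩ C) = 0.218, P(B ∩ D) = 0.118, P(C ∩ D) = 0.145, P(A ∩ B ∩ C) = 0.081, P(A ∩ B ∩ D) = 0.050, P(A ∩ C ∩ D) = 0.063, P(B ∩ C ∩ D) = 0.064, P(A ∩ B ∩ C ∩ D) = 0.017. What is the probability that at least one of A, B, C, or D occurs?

0.951

By inclusion-exclusion,
P(A ∪ B ∪ C ∪ D) = 0.497 + 0.389 + 0.455 + 0.393 − 0.152 − 0.233 − 0.158 − 0.218 − 0.118 − 0.145 + 0.081 + 0.050 + 0.063 + 0.064 − 0.017 = 0.951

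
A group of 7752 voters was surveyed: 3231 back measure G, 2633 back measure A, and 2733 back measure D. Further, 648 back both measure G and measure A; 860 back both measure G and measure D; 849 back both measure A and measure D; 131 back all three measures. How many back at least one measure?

6371

N(≥1) = 3231 + 2633 + 2733 − 648 − 860 − 849 + 131 = 6371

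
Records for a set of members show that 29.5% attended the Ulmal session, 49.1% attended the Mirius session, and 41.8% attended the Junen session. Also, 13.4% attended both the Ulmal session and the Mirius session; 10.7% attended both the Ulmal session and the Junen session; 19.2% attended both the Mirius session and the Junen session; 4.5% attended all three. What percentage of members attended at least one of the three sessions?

Using inclusion–exclusion:
P(≥1) = 29.5 + 49.1 + 41.8 − 13.4 − 10.7 − 19.2 + 4.5 = 81.6%

81.6%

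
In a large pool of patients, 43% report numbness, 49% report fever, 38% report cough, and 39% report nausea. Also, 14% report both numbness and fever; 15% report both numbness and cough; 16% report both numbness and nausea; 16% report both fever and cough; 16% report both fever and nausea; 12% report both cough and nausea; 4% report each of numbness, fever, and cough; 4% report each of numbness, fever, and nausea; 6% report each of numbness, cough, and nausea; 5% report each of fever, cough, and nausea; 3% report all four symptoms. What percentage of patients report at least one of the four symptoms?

Inclusion–exclusion gives
P(at least one) = 43 + 49 + 38 + 39 − 14 − 15 − 16 − 16 − 16 − 12 + 4 + 4 + 6 + 5 − 3 = 96%

96%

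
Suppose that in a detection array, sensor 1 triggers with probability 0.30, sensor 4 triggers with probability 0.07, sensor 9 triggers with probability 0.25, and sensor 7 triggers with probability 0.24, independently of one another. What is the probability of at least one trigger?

0.62893

Since the events are independent, P(none) is the product of the individual non-occurrence probabilities.
P(none) = (1 − 0.30) × (1 − 0.07) × (1 − 0.25) × (1 − 0.24) = 0.70 × 0.93 × 0.75 × 0.76 = 0.37107
P(at least one) = 1 − 0.37107 = 0.62893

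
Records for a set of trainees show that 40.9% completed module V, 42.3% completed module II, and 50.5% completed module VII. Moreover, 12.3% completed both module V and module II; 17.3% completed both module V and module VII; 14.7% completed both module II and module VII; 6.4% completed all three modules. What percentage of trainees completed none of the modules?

4.2%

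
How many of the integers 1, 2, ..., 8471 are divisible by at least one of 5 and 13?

1694 + 651 − 130 = 2215

2215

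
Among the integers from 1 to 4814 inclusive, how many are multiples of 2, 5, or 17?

By inclusion–exclusion:
⌊4814/2⌋ + ⌊4814/5⌋ + ⌊4814/17⌋ − ⌊4814/10⌋ − ⌊4814/34⌋ − ⌊4814/85⌋ + ⌊4814/170⌋ = 2407 + 962 + 283 − 481 − 141 − 56 + 28 = 3002

3002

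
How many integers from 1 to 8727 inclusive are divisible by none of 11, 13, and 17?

6893

Apply inclusion-exclusion:
793 + 671 + 513 − 61 − 46 − 39 + 3 = 1834
8727 − 1834 = 6893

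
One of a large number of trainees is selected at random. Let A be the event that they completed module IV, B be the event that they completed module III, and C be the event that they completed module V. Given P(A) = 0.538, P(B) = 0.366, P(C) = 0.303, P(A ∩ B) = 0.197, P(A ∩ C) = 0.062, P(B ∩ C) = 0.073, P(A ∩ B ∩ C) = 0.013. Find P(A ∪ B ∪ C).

Inclusion–exclusion gives
P(A ∪ B ∪ C) = 0.538 + 0.366 + 0.303 − 0.197 − 0.062 − 0.073 + 0.013 = 0.888

0.888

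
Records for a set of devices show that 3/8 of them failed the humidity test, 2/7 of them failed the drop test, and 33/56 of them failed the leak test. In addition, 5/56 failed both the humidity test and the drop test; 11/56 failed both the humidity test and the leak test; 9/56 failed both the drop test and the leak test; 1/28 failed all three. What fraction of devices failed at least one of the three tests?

47/56

By inclusion–exclusion:
P(union) = 3/8 + 2/7 + 33/56 − 5/56 − 11/56 − 9/56 + 1/28 = 47/56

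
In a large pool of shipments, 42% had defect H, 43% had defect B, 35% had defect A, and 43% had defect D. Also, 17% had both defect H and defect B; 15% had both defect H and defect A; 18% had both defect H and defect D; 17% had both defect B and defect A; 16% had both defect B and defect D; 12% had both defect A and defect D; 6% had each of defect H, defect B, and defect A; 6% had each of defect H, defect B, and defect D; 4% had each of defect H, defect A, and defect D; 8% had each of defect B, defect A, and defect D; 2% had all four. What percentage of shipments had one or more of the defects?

90%

By inclusion–exclusion:
P(at least one) = 42 + 43 + 35 + 43 − 17 − 15 − 18 − 17 − 16 − 12 + 6 + 6 + 4 + 8 − 2 = 90%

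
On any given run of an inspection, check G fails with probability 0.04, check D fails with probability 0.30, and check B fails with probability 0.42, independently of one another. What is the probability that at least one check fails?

0.61024

Independence gives P(none) = ∏(1 − pᵢ).
P(none) = (1 − 0.04) × (1 − 0.30) × (1 − 0.42) = 0.96 × 0.70 × 0.58 = 0.38976
P(at least one) = 1 − 0.38976 = 0.61024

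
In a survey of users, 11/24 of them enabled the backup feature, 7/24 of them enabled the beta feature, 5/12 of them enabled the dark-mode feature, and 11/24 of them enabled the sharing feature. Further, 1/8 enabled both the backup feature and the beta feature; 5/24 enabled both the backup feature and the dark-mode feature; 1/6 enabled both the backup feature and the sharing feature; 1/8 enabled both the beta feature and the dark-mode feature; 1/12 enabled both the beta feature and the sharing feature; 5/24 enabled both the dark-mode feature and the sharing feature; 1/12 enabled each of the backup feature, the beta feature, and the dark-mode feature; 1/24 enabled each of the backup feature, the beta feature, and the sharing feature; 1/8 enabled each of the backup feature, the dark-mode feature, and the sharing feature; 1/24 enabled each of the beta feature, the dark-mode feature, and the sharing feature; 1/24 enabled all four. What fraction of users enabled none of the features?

1/24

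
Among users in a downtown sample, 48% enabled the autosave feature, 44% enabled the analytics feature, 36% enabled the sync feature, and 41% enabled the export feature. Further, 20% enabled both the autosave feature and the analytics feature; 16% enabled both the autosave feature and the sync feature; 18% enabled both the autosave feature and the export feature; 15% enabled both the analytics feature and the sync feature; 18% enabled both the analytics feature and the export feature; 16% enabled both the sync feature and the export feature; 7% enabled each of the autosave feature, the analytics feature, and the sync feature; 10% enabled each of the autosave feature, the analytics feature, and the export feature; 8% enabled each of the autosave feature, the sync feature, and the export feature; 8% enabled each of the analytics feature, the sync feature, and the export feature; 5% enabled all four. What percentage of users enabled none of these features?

By inclusion-exclusion,
P(≥1) = 48 + 44 + 36 + 41 − 20 − 16 − 18 − 15 − 18 − 16 + 7 + 10 + 8 + 8 − 5 = 94%
P(none) = 100% − 94% = 6%

6%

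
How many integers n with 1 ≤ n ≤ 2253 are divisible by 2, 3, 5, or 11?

1707

1126 + 751 + 450 + 204 − 375 − 225 − 102 − 150 − 68 − 40 + 75 + 34 + 20 + 13 − 6 = 1707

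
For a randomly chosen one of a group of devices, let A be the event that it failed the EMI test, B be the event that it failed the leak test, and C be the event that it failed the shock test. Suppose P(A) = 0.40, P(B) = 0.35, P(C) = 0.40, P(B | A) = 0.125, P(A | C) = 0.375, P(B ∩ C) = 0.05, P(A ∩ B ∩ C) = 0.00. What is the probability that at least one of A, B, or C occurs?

0.90

P(A ∩ B) = P(A)·P(B|A) = 0.40 × 0.125 = 0.05
P(A ∩ C) = P(C)·P(A|C) = 0.40 × 0.375 = 0.15
Inclusion–exclusion gives
P(A ∪ B ∪ C) = 0.40 + 0.35 + 0.40 − 0.05 − 0.15 − 0.05 + 0.00 = 0.90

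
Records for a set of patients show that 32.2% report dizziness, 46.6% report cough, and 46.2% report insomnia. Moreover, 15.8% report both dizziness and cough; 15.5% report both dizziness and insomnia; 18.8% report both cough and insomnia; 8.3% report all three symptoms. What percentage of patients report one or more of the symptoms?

83.2%

P(≥1) = 32.2 + 46.6 + 46.2 − 15.8 − 15.5 − 18.8 + 8.3 = 83.2%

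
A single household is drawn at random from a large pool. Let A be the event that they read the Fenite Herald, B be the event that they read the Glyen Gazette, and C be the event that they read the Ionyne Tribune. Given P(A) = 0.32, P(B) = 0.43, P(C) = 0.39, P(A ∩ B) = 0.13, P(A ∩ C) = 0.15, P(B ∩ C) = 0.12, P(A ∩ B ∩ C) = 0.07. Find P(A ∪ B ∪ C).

0.81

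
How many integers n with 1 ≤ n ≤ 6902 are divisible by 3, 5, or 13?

3503

2300 + 1380 + 530 − 460 − 176 − 106 + 35 = 3503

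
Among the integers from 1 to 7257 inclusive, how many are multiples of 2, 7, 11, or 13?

4647

3628 + 1036 + 659 + 558 − 518 − 329 − 279 − 94 − 79 − 50 + 47 + 39 + 25 + 7 − 3 = 4647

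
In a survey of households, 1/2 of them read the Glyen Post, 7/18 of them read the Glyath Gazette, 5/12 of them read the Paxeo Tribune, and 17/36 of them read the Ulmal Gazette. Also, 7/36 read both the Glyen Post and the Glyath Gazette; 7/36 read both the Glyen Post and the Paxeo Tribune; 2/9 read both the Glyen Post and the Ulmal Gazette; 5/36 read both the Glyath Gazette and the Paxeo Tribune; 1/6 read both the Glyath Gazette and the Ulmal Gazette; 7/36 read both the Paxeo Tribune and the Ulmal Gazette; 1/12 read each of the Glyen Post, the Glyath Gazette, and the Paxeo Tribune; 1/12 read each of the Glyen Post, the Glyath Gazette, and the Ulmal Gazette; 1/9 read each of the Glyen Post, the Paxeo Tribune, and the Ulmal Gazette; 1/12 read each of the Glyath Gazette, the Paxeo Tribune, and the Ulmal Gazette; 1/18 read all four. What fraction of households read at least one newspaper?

P(union) = 1/2 + 7/18 + 5/12 + 17/36 − 7/36 − 7/36 − 2/9 − 5/36 − 1/6 − 7/36 + 1/12 + 1/12 + 1/9 + 1/12 − 1/18 = 35/36

35/36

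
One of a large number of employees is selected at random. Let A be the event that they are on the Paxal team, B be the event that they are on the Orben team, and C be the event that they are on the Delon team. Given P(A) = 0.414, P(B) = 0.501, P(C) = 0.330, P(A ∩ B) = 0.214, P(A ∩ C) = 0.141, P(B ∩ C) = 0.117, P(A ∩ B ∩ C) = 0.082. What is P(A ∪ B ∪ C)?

P(A ∪ B ∪ C) = 0.414 + 0.501 + 0.330 − 0.214 − 0.141 − 0.117 + 0.082 = 0.855

0.855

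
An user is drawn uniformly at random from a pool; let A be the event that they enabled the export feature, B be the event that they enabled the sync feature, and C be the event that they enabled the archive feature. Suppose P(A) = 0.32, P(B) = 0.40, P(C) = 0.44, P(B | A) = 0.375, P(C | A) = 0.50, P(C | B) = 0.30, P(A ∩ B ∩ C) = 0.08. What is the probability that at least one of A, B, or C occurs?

0.84

P(A ∩ B) = P(A)·P(B|A) = 0.32 × 0.375 = 0.12
P(A ∩ C) = P(A)·P(C|A) = 0.32 × 0.50 = 0.16
P(B ∩ C) = P(B)·P(C|B) = 0.40 × 0.30 = 0.12
Apply inclusion-exclusion:
P(A ∪ B ∪ C) = 0.32 + 0.40 + 0.44 − 0.12 − 0.16 − 0.12 + 0.08 = 0.84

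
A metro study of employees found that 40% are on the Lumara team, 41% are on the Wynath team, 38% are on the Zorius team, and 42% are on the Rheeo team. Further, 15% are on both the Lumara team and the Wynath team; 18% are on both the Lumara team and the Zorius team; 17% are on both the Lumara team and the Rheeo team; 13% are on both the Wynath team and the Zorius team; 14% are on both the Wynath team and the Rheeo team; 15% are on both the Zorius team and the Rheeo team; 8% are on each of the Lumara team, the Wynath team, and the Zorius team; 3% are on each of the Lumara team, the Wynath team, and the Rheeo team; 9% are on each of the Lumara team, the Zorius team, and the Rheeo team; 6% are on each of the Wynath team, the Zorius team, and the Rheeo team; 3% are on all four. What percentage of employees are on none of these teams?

P(at least one) = 40 + 41 + 38 + 42 − 15 − 18 − 17 − 13 − 14 − 15 + 8 + 3 + 9 + 6 − 3 = 92%
P(none) = 100% − 92% = 8%

8%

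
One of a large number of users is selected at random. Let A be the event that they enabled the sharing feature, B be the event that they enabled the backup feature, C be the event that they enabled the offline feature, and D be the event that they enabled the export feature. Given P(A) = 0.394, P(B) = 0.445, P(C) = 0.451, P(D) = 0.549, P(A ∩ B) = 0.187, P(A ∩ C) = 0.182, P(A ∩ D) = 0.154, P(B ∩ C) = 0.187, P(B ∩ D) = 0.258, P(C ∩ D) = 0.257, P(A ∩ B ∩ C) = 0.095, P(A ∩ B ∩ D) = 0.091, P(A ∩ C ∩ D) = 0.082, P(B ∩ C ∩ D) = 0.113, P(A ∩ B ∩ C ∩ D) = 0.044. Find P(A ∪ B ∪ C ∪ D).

Inclusion–exclusion gives
P(A ∪ B ∪ C ∪ D) = 0.394 + 0.445 + 0.451 + 0.549 − 0.187 − 0.182 − 0.154 − 0.187 − 0.258 − 0.257 + 0.095 + 0.091 + 0.082 + 0.113 − 0.044 = 0.951

0.951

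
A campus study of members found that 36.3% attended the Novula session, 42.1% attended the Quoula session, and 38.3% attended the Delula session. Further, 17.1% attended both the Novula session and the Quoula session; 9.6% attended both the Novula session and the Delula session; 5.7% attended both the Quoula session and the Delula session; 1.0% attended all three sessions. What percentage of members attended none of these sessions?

P(at least one) = 36.3 + 42.1 + 38.3 − 17.1 − 9.6 − 5.7 + 1.0 = 85.3%
P(none) = 100% − 85.3% = 14.7%

14.7%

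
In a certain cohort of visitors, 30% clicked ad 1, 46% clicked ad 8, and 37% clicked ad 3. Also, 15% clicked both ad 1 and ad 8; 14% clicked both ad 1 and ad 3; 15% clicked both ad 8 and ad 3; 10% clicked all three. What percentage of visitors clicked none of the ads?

21%

P(union) = 30 + 46 + 37 − 15 − 14 − 15 + 10 = 79%
P(none) = 100% − 79% = 21%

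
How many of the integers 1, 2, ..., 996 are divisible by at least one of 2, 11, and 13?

578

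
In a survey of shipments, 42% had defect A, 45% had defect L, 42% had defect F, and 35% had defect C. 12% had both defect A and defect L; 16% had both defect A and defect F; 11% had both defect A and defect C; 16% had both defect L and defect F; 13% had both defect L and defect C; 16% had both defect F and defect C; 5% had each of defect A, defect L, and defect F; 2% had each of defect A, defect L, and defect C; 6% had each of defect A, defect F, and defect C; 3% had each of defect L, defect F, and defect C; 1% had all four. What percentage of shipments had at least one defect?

P(union) = 42 + 45 + 42 + 35 − 12 − 16 − 11 − 16 − 13 − 16 + 5 + 2 + 6 + 3 − 1 = 95%

95%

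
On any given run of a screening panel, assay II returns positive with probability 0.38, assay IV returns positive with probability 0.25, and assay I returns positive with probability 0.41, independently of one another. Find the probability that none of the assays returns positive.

0.27435

P(none) = (1 − 0.38) × (1 − 0.25) × (1 − 0.41) = 0.62 × 0.75 × 0.59 = 0.27435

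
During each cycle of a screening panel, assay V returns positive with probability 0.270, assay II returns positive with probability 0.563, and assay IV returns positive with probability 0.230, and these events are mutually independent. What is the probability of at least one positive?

0.7543623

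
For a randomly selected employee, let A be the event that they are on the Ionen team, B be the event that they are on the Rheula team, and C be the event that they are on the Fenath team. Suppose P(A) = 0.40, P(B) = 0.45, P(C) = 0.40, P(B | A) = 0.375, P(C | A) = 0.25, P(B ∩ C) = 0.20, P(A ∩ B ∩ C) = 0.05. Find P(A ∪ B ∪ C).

0.85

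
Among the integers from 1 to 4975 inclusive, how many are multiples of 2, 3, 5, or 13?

3750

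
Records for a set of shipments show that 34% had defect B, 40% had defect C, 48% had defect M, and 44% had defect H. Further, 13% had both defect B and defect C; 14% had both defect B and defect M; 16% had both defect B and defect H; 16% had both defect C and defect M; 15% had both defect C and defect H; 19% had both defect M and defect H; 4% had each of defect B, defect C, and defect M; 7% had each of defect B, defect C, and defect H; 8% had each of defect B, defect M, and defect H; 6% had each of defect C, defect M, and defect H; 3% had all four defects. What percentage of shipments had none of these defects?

5%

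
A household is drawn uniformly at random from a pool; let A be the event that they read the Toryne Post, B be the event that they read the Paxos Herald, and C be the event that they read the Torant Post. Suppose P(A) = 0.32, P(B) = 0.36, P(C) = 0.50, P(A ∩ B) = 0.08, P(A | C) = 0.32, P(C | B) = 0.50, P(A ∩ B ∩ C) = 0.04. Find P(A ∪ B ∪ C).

0.80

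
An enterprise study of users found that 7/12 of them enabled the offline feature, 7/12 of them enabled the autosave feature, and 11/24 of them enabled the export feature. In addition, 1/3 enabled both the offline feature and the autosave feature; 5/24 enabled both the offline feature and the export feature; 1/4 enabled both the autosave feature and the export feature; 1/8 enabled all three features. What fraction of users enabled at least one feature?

23/24

Apply inclusion-exclusion:
P(≥1) = 7/12 + 7/12 + 11/24 − 1/3 − 5/24 − 1/4 + 1/8 = 23/24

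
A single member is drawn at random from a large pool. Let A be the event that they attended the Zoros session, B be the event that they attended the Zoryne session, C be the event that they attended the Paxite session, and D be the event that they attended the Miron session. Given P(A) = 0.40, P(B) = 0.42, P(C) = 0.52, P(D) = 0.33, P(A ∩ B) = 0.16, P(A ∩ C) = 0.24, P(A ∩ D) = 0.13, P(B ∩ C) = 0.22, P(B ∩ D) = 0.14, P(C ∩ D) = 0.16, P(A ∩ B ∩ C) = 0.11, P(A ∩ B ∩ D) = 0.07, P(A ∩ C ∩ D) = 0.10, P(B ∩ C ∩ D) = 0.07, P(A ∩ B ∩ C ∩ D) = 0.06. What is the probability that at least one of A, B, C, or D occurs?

0.91

By inclusion-exclusion,
P(A ∪ B ∪ C ∪ D) = 0.40 + 0.42 + 0.52 + 0.33 − 0.16 − 0.24 − 0.13 − 0.22 − 0.14 − 0.16 + 0.11 + 0.07 + 0.10 + 0.07 − 0.06 = 0.91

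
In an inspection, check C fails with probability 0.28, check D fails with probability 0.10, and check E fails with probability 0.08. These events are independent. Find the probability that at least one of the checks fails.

0.40384

Since the events are independent, P(none) is the product of the individual non-occurrence probabilities.
P(none) = (1 − 0.28) × (1 − 0.10) × (1 − 0.08) = 0.72 × 0.90 × 0.92 = 0.59616
P(at least one) = 1 − 0.59616 = 0.40384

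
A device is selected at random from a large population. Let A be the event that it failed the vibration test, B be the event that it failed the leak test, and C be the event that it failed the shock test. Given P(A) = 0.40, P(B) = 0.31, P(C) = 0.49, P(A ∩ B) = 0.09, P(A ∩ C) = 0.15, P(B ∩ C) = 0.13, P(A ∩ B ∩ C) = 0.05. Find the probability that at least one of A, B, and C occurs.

P(A ∪ B ∪ C) = 0.40 + 0.31 + 0.49 − 0.09 − 0.15 − 0.13 + 0.05 = 0.88

0.88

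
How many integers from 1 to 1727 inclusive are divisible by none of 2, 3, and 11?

523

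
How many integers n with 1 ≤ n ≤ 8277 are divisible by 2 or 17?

4138 + 486 − 243 = 4381

4381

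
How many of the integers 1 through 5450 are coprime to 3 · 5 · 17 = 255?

Using inclusion–exclusion:
floor(5450/3) + floor(5450/5) + floor(5450/17) − floor(5450/15) − floor(5450/51) − floor(5450/85) + floor(5450/255) = 1816 + 1090 + 320 − 363 − 106 − 64 + 21 = 2714
5450 − 2714 = 2736

2736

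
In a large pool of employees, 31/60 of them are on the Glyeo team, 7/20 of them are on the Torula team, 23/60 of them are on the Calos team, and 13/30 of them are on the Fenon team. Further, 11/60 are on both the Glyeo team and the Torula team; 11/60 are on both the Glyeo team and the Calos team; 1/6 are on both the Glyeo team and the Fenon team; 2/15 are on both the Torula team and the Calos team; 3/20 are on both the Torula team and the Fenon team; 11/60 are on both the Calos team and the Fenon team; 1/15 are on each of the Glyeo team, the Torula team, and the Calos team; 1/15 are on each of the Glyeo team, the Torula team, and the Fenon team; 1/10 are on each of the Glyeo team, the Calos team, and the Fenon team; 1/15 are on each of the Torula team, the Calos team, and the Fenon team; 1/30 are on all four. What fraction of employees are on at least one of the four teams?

P(at least one) = 31/60 + 7/20 + 23/60 + 13/30 − 11/60 − 11/60 − 1/6 − 2/15 − 3/20 − 11/60 + 1/15 + 1/15 + 1/10 + 1/15 − 1/30 = 19/20

19/20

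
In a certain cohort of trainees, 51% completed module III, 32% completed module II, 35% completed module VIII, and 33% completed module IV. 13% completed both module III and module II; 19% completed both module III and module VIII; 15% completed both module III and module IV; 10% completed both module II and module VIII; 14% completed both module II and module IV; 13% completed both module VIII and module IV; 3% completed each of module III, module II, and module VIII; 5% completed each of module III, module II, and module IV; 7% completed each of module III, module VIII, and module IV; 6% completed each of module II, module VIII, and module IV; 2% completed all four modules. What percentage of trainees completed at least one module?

P(union) = 51 + 32 + 35 + 33 − 13 − 19 − 15 − 10 − 14 − 13 + 3 + 5 + 7 + 6 − 2 = 86%

86%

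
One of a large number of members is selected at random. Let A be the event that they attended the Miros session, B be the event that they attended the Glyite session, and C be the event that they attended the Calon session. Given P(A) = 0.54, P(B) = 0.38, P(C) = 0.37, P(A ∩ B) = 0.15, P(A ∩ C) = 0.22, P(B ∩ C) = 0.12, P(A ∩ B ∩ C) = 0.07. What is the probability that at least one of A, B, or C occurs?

0.87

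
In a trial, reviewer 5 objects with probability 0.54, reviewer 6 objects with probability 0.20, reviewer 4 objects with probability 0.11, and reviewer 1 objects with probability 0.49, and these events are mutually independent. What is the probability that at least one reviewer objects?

0.8329648

P(none) = (1 − 0.54) × (1 − 0.20) × (1 − 0.11) × (1 − 0.49) = 0.46 × 0.80 × 0.89 × 0.51 = 0.1670352
P(at least one) = 1 − 0.1670352 = 0.8329648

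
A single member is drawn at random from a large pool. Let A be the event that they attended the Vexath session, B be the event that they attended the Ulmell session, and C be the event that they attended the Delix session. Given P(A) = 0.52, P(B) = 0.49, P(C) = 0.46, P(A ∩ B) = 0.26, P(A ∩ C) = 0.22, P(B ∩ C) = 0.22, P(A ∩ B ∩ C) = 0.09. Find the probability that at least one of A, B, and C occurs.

0.86

By inclusion–exclusion:
P(A ∪ B ∪ C) = 0.52 + 0.49 + 0.46 − 0.26 − 0.22 − 0.22 + 0.09 = 0.86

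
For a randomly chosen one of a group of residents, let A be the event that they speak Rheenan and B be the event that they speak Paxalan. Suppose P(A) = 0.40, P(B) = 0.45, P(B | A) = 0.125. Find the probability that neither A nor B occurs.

P(A ∩ B) = P(A)·P(B|A) = 0.40 × 0.125 = 0.05
P(A ∪ B) = 0.40 + 0.45 − 0.05 = 0.80
P(none) = 1 − 0.80 = 0.20

0.20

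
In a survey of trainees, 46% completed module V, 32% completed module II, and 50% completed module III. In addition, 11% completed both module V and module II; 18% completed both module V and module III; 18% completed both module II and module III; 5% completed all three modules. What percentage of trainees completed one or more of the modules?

86%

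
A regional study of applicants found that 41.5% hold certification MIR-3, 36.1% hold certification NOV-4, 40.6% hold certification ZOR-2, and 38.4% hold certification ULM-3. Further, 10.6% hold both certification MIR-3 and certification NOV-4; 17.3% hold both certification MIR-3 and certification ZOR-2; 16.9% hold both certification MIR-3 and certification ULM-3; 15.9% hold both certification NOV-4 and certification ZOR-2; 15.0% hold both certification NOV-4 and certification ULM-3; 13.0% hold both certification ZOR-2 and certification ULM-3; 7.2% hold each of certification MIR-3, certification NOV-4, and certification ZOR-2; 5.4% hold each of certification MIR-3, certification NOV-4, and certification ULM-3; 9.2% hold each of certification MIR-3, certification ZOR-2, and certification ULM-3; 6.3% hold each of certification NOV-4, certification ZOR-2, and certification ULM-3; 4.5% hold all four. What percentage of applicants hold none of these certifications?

8.5%

P(≥1) = 41.5 + 36.1 + 40.6 + 38.4 − 10.6 − 17.3 − 16.9 − 15.9 − 15.0 − 13.0 + 7.2 + 5.4 + 9.2 + 6.3 − 4.5 = 91.5%
P(none) = 100% − 91.5% = 8.5%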